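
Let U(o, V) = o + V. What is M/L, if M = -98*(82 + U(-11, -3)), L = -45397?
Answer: 6664/45397 ≈ 0.14679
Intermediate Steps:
U(o, V) = V + o
M = -6664 (M = -98*(82 + (-3 - 11)) = -98*(82 - 14) = -98*68 = -6664)
M/L = -6664/(-45397) = -6664*(-1/45397) = 6664/45397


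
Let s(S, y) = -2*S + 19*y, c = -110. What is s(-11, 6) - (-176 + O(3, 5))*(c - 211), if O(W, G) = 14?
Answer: -51866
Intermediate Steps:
s(-11, 6) - (-176 + O(3, 5))*(c - 211) = (-2*(-11) + 19*6) - (-176 + 14)*(-110 - 211) = (22 + 114) - (-162)*(-321) = 136 - 1*52002 = 136 - 52002 = -51866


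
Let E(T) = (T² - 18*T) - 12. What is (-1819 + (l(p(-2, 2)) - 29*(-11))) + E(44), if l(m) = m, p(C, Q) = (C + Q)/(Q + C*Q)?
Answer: -368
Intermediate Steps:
p(C, Q) = (C + Q)/(Q + C*Q)
E(T) = -12 + T² - 18*T
(-1819 + (l(p(-2, 2)) - 29*(-11))) + E(44) = (-1819 + ((-2 + 2)/(2*(1 - 2)) - 29*(-11))) + (-12 + 44² - 18*44) = (-1819 + ((½)*0/(-1) + 319)) + (-12 + 1936 - 792) = (-1819 + ((½)*(-1)*0 + 319)) + 1132 = (-1819 + (0 + 319)) + 1132 = (-1819 + 319) + 1132 = -1500 + 1132 = -368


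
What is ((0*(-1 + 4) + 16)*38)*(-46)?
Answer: -27968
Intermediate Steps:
((0*(-1 + 4) + 16)*38)*(-46) = ((0*3 + 16)*38)*(-46) = ((0 + 16)*38)*(-46) = (16*38)*(-46) = 608*(-46) = -27968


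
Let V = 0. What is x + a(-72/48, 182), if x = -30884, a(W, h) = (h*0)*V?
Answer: -30884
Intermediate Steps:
a(W, h) = 0 (a(W, h) = (h*0)*0 = 0*0 = 0)
x + a(-72/48, 182) = -30884 + 0 = -30884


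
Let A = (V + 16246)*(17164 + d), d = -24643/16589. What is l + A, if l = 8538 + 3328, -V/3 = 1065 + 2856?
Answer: 1276547081373/16589 ≈ 7.6951e+7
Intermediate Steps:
V = -11763 (V = -3*(1065 + 2856) = -3*3921 = -11763)
d = -24643/16589 (d = -24643*1/16589 = -24643/16589 ≈ -1.4855)
A = 1276350236299/16589 (A = (-11763 + 16246)*(17164 - 24643/16589) = 4483*(284708953/16589) = 1276350236299/16589 ≈ 7.6940e+7)
l = 11866
l + A = 11866 + 1276350236299/16589 = 1276547081373/16589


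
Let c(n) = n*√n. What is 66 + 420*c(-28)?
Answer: 66 - 23520*I*√7 ≈ 66.0 - 62228.0*I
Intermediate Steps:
c(n) = n^(3/2)
66 + 420*c(-28) = 66 + 420*(-28)^(3/2) = 66 + 420*(-56*I*√7) = 66 - 23520*I*√7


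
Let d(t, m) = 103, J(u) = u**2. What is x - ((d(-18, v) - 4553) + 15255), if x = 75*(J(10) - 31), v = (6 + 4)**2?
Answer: -5630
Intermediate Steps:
v = 100 (v = 10**2 = 100)
x = 5175 (x = 75*(10**2 - 31) = 75*(100 - 31) = 75*69 = 5175)
x - ((d(-18, v) - 4553) + 15255) = 5175 - ((103 - 4553) + 15255) = 5175 - (-4450 + 15255) = 5175 - 1*10805 = 5175 - 10805 = -5630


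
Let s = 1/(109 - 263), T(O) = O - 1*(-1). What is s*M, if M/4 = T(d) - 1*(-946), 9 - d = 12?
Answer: -1888/77 ≈ -24.519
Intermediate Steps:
d = -3 (d = 9 - 1*12 = 9 - 12 = -3)
T(O) = 1 + O (T(O) = O + 1 = 1 + O)
s = -1/154 (s = 1/(-154) = -1/154 ≈ -0.0064935)
M = 3776 (M = 4*((1 - 3) - 1*(-946)) = 4*(-2 + 946) = 4*944 = 3776)
s*M = -1/154*3776 = -1888/77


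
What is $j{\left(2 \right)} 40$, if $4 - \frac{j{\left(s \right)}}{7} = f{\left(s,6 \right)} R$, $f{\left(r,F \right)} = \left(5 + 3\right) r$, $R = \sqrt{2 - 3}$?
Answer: $1120 - 4480 i \approx 1120.0 - 4480.0 i$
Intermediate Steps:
$R = i$ ($R = \sqrt{-1} = i \approx 1.0 i$)
$f{\left(r,F \right)} = 8 r$
$j{\left(s \right)} = 28 - 56 i s$ ($j{\left(s \right)} = 28 - 7 \cdot 8 s i = 28 - 7 \cdot 8 i s = 28 - 56 i s$)
$j{\left(2 \right)} 40 = \left(28 - 56 i 2\right) 40 = \left(28 - 112 i\right) 40 = 1120 - 4480 i$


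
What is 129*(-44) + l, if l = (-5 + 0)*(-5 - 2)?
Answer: -5641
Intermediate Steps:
l = 35 (l = -5*(-7) = 35)
129*(-44) + l = 129*(-44) + 35 = -5676 + 35 = -5641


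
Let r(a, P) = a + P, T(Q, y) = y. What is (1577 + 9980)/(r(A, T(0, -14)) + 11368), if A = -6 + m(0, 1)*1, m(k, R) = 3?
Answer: 11557/11351 ≈ 1.0181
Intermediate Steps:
A = -3 (A = -6 + 3*1 = -6 + 3 = -3)
r(a, P) = P + a
(1577 + 9980)/(r(A, T(0, -14)) + 11368) = (1577 + 9980)/((-14 - 3) + 11368) = 11557/(-17 + 11368) = 11557/11351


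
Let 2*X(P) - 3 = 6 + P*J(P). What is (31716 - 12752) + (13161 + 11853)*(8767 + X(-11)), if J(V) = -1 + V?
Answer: 221080189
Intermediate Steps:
X(P) = 9/2 + P*(-1 + P)/2 (X(P) = 3/2 + (6 + P*(-1 + P))/2 = 3/2 + (3 + P*(-1 + P)/2) = 9/2 + P*(-1 + P)/2)
(31716 - 12752) + (13161 + 11853)*(8767 + X(-11)) = (31716 - 12752) + (13161 + 11853)*(8767 + (9/2 + (½)*(-11)*(-1 - 11))) = 18964 + 25014*(8767 + (9/2 + (½)*(-11)*(-12))) = 18964 + 25014*(8767 + (9/2 + 66)) = 18964 + 25014*(8767 + 141/2) = 18964 + 25014*(17675/2) = 18964 + 221061225 = 221080189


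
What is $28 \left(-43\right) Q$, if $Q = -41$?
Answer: $49364$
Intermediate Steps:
$28 \left(-43\right) Q = 28 \left(-43\right) \left(-41\right) = \left(-1204\right) \left(-41\right) = 49364$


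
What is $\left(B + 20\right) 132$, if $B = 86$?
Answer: $13992$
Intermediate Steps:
$\left(B + 20\right) 132 = \left(86 + 20\right) 132 = 106 \cdot 132 = 13992$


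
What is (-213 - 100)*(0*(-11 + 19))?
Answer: 0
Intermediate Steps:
(-213 - 100)*(0*(-11 + 19)) = -0*8 = -313*0 = 0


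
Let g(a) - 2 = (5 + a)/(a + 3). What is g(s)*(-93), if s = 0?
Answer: -341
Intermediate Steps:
g(a) = 2 + (5 + a)/(3 + a) (g(a) = 2 + (5 + a)/(a + 3) = 2 + (5 + a)/(3 + a))
g(s)*(-93) = ((11 + 3*0)/(3 + 0))*(-93) = ((11 + 0)/3)*(-93) = ((⅓)*11)*(-93) = (11/3)*(-93) = -341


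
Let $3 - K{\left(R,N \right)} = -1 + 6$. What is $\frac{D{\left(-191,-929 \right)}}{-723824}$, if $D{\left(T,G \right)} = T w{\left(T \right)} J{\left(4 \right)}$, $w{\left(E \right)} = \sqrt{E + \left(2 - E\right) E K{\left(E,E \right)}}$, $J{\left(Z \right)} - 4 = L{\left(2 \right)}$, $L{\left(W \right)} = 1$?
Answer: $\frac{955 \sqrt{73535}}{723824} \approx 0.35778$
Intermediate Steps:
$K{\left(R,N \right)} = -2$ ($K{\left(R,N \right)} = 3 - \left(-1 + 6\right) = 3 - 5 = -2$)
$J{\left(Z \right)} = 5$ ($J{\left(Z \right)} = 4 + 1 = 5$)
$w{\left(E \right)} = \sqrt{E - 2 E \left(2 - E\right)}$ ($w{\left(E \right)} = \sqrt{E + \left(2 - E\right) E \left(-2\right)} = \sqrt{E + E \left(2 - E\right) \left(-2\right)} = \sqrt{E - 2 E \left(2 - E\right)}$)
$D{\left(T,G \right)} = 5 T \sqrt{T \left(-3 + 2 T\right)}$ ($D{\left(T,G \right)} = T \sqrt{T \left(-3 + 2 T\right)} 5 = 5 T \sqrt{T \left(-3 + 2 T\right)}$)
$\frac{D{\left(-191,-929 \right)}}{-723824} = \frac{5 \left(-191\right) \sqrt{- 191 \left(-3 + 2 \left(-191\right)\right)}}{-723824} = 5 \left(-191\right) \sqrt{- 191 \left(-3 - 382\right)} \left(- \frac{1}{723824}\right) = 5 \left(-191\right) \sqrt{\left(-191\right) \left(-385\right)} \left(- \frac{1}{723824}\right) = 5 \left(-191\right) \sqrt{73535} \left(- \frac{1}{723824}\right) = - 955 \sqrt{73535} \left(- \frac{1}{723824}\right) = \frac{955 \sqrt{73535}}{723824}$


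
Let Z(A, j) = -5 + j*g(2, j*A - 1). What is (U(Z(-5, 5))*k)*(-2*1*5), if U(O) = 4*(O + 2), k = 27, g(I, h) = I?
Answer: -7560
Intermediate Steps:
Z(A, j) = -5 + 2*j (Z(A, j) = -5 + j*2 = -5 + 2*j)
U(O) = 8 + 4*O (U(O) = 4*(2 + O) = 8 + 4*O)
(U(Z(-5, 5))*k)*(-2*1*5) = ((8 + 4*(-5 + 2*5))*27)*(-2*1*5) = ((8 + 4*(-5 + 10))*27)*(-2*5) = ((8 + 4*5)*27)*(-10) = ((8 + 20)*27)*(-10) = (28*27)*(-10) = 756*(-10) = -7560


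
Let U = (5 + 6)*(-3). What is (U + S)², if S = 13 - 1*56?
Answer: 5776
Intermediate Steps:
S = -43 (S = 13 - 56 = -43)
U = -33 (U = 11*(-3) = -33)
(U + S)² = (-33 - 43)² = (-76)² = 5776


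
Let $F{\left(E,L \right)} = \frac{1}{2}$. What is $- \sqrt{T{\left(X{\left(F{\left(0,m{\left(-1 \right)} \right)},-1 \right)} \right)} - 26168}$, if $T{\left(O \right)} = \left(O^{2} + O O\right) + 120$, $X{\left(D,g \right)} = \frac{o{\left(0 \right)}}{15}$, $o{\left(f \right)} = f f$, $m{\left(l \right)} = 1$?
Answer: $- 8 i \sqrt{407} \approx - 161.39 i$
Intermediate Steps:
$o{\left(f \right)} = f^{2}$
$F{\left(E,L \right)} = \frac{1}{2}$
$X{\left(D,g \right)} = 0$ ($X{\left(D,g \right)} = \frac{0^{2}}{15} = 0 \cdot \frac{1}{15} = 0$)
$T{\left(O \right)} = 120 + 2 O^{2}$ ($T{\left(O \right)} = \left(O^{2} + O^{2}\right) + 120 = 2 O^{2} + 120 = 120 + 2 O^{2}$)
$- \sqrt{T{\left(X{\left(F{\left(0,m{\left(-1 \right)} \right)},-1 \right)} \right)} - 26168} = - \sqrt{\left(120 + 2 \cdot 0^{2}\right) - 26168} = - \sqrt{\left(120 + 2 \cdot 0\right) - 26168} = - \sqrt{\left(120 + 0\right) - 26168} = - \sqrt{120 - 26168} = - \sqrt{-26048} = - 8 i \sqrt{407}$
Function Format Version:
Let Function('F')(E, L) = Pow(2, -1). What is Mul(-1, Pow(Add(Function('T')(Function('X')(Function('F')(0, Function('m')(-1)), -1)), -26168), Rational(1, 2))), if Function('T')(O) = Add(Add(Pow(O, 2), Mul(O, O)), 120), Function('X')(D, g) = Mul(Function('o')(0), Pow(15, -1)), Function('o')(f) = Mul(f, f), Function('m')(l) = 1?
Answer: Mul(-8, I, Pow(407, Rational(1, 2))) ≈ Mul(-161.39, I)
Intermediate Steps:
Function('o')(f) = Pow(f, 2)
Function('F')(E, L) = Rational(1, 2)
Function('X')(D, g) = 0 (Function('X')(D, g) = Mul(Pow(0, 2), Pow(15, -1)) = Mul(0, Rational(1, 15)) = 0)
Function('T')(O) = Add(120, Mul(2, Pow(O, 2))) (Function('T')(O) = Add(Add(Pow(O, 2), Pow(O, 2)), 120) = Add(Mul(2, Pow(O, 2)), 120) = Add(120, Mul(2, Pow(O, 2))))
Mul(-1, Pow(Add(Function('T')(Function('X')(Function('F')(0, Function('m')(-1)), -1)), -26168), Rational(1, 2))) = Mul(-1, Pow(Add(Add(120, Mul(2, Pow(0, 2))), -26168), Rational(1, 2))) = Mul(-1, Pow(Add(Add(120, Mul(2, 0)), -26168), Rational(1, 2))) = Mul(-1, Pow(Add(Add(120, 0), -26168), Rational(1, 2))) = Mul(-1, Pow(Add(120, -26168), Rational(1, 2))) = Mul(-1, Pow(-26048, Rational(1, 2))) = Mul(-1, Mul(8, I, Pow(407, Rational(1, 2)))) = Mul(-8, I, Pow(407, Rational(1, 2)))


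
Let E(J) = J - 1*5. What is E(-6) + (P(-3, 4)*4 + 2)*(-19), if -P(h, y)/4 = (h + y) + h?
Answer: -657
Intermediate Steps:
E(J) = -5 + J (E(J) = J - 5 = -5 + J)
P(h, y) = -8*h - 4*y (P(h, y) = -4*((h + y) + h) = -4*(y + 2*h) = -8*h - 4*y)
E(-6) + (P(-3, 4)*4 + 2)*(-19) = (-5 - 6) + ((-8*(-3) - 4*4)*4 + 2)*(-19) = -11 + ((24 - 16)*4 + 2)*(-19) = -11 + (8*4 + 2)*(-19) = -11 + (32 + 2)*(-19) = -11 + 34*(-19) = -11 - 646 = -657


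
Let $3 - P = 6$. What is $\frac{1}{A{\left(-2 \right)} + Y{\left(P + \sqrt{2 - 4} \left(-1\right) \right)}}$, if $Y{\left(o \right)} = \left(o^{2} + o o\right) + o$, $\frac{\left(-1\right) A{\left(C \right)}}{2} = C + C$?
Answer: $- \frac{i}{- 19 i + 11 \sqrt{2}} \approx 0.031509 - 0.025798 i$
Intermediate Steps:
$P = -3$ ($P = 3 - 6 = -3$)
$A{\left(C \right)} = - 4 C$ ($A{\left(C \right)} = - 2 \left(C + C\right) = - 2 \cdot 2 C = - 4 C$)
$Y{\left(o \right)} = o + 2 o^{2}$ ($Y{\left(o \right)} = \left(o^{2} + o^{2}\right) + o = 2 o^{2} + o = o + 2 o^{2}$)
$\frac{1}{A{\left(-2 \right)} + Y{\left(P + \sqrt{2 - 4} \left(-1\right) \right)}} = \frac{1}{\left(-4\right) \left(-2\right) + \left(-3 + \sqrt{2 - 4} \left(-1\right)\right) \left(1 + 2 \left(-3 + \sqrt{2 - 4} \left(-1\right)\right)\right)} = \frac{1}{8 + \left(-3 + \sqrt{-2} \left(-1\right)\right) \left(1 + 2 \left(-3 + \sqrt{-2} \left(-1\right)\right)\right)} = \frac{1}{8 + \left(-3 + i \sqrt{2} \left(-1\right)\right) \left(1 + 2 \left(-3 + i \sqrt{2} \left(-1\right)\right)\right)} = \frac{1}{8 + \left(-3 - i \sqrt{2}\right) \left(1 + 2 \left(-3 - i \sqrt{2}\right)\right)} = \frac{1}{8 + \left(-3 - i \sqrt{2}\right) \left(1 - \left(6 + 2 i \sqrt{2}\right)\right)} = \frac{1}{8 + \left(-3 - i \sqrt{2}\right) \left(-5 - 2 i \sqrt{2}\right)} = \frac{1}{8 + \left(-5 - 2 i \sqrt{2}\right) \left(-3 - i \sqrt{2}\right)}$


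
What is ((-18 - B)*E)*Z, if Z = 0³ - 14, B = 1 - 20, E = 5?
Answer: -70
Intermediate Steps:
B = -19
Z = -14 (Z = 0 - 14 = -14)
((-18 - B)*E)*Z = ((-18 - 1*(-19))*5)*(-14) = ((-18 + 19)*5)*(-14) = (1*5)*(-14) = 5*(-14) = -70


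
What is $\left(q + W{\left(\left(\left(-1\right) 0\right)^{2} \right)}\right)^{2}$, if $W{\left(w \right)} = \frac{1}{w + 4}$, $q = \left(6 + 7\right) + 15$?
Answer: $\frac{12769}{16} \approx 798.06$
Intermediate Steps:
$q = 28$ ($q = 13 + 15 = 28$)
$W{\left(w \right)} = \frac{1}{4 + w}$
$\left(q + W{\left(\left(\left(-1\right) 0\right)^{2} \right)}\right)^{2} = \left(28 + \frac{1}{4 + \left(\left(-1\right) 0\right)^{2}}\right)^{2} = \left(28 + \frac{1}{4 + 0^{2}}\right)^{2} = \left(28 + \frac{1}{4 + 0}\right)^{2} = \left(28 + \frac{1}{4}\right)^{2} = \left(\frac{113}{4}\right)^{2} = \frac{12769}{16}$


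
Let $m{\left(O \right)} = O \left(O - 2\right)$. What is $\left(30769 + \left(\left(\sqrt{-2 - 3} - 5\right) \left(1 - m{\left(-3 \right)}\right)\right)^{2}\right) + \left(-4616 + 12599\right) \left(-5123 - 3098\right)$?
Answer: $-65593554 - 1960 i \sqrt{5} \approx -6.5594 \cdot 10^{7} - 4382.7 i$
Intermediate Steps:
$m{\left(O \right)} = O \left(-2 + O\right)$
$\left(30769 + \left(\left(\sqrt{-2 - 3} - 5\right) \left(1 - m{\left(-3 \right)}\right)\right)^{2}\right) + \left(-4616 + 12599\right) \left(-5123 - 3098\right) = \left(30769 + \left(\left(\sqrt{-2 - 3} - 5\right) \left(1 - - 3 \left(-2 - 3\right)\right)\right)^{2}\right) + \left(-4616 + 12599\right) \left(-5123 - 3098\right) = \left(30769 + \left(\left(\sqrt{-5} - 5\right) \left(1 - \left(-3\right) \left(-5\right)\right)\right)^{2}\right) + 7983 \left(-8221\right) = \left(30769 + \left(\left(i \sqrt{5} - 5\right) \left(1 - 15\right)\right)^{2}\right) - 65628243 = \left(30769 + \left(\left(-5 + i \sqrt{5}\right) \left(1 - 15\right)\right)^{2}\right) - 65628243 = \left(30769 + \left(\left(-5 + i \sqrt{5}\right) \left(-14\right)\right)^{2}\right) - 65628243 = \left(30769 + \left(70 - 14 i \sqrt{5}\right)^{2}\right) - 65628243 = -65597474 + \left(70 - 14 i \sqrt{5}\right)^{2}$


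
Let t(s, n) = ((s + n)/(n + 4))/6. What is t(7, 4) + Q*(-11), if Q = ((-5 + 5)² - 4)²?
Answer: -8437/48 ≈ -175.77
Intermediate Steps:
t(s, n) = (n + s)/(6*(4 + n)) (t(s, n) = ((n + s)/(4 + n))*(⅙) = (n + s)/(6*(4 + n)))
Q = 16 (Q = (0² - 4)² = (0 - 4)² = (-4)² = 16)
t(7, 4) + Q*(-11) = (4 + 7)/(6*(4 + 4)) + 16*(-11) = (⅙)*11/8 - 176 = (⅙)*(⅛)*11 - 176 = 11/48 - 176 = -8437/48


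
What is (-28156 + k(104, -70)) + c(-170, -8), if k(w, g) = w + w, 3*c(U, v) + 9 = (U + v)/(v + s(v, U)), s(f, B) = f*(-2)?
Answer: -335501/12 ≈ -27958.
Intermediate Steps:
s(f, B) = -2*f
c(U, v) = -3 - (U + v)/(3*v) (c(U, v) = -3 + ((U + v)/(v - 2*v))/3 = -3 + ((U + v)/((-v)))/3 = -3 + ((U + v)*(-1/v))/3 = -3 + (-(U + v)/v)/3 = -3 - (U + v)/(3*v))
k(w, g) = 2*w
(-28156 + k(104, -70)) + c(-170, -8) = (-28156 + 2*104) + (1/3)*(-1*(-170) - 10*(-8))/(-8) = (-28156 + 208) + (1/3)*(-1/8)*(170 + 80) = -27948 + (1/3)*(-1/8)*250 = -27948 - 125/12 = -335501/12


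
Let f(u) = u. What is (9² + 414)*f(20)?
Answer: 9900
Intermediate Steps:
(9² + 414)*f(20) = (9² + 414)*20 = (81 + 414)*20 = 495*20 = 9900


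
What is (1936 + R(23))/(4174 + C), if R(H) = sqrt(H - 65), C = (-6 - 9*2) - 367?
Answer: 1936/3783 + I*sqrt(42)/3783 ≈ 0.51176 + 0.0017131*I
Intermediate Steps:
C = -391 (C = (-6 - 18) - 367 = -24 - 367 = -391)
R(H) = sqrt(-65 + H)
(1936 + R(23))/(4174 + C) = (1936 + sqrt(-65 + 23))/(4174 - 391) = (1936 + sqrt(-42))/3783 = (1936 + I*sqrt(42))*(1/3783) = 1936/3783 + I*sqrt(42)/3783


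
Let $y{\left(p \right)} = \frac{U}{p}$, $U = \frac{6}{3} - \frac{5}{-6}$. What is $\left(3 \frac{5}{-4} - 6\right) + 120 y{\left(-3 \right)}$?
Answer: $- \frac{1477}{12} \approx -123.08$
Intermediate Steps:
$U = \frac{17}{6}$ ($U = 6 \cdot \frac{1}{3} - - \frac{5}{6} = 2 + \frac{5}{6} = \frac{17}{6} \approx 2.8333$)
$y{\left(p \right)} = \frac{17}{6 p}$
$\left(3 \frac{5}{-4} - 6\right) + 120 y{\left(-3 \right)} = \left(3 \frac{5}{-4} - 6\right) + 120 \frac{17}{6 \left(-3\right)} = \left(3 \cdot 5 \left(- \frac{1}{4}\right) - 6\right) + 120 \cdot \frac{17}{6} \left(- \frac{1}{3}\right) = \left(3 \left(- \frac{5}{4}\right) - 6\right) + 120 \left(- \frac{17}{18}\right) = \left(- \frac{15}{4} - 6\right) - \frac{340}{3} = - \frac{39}{4} - \frac{340}{3} = - \frac{1477}{12}$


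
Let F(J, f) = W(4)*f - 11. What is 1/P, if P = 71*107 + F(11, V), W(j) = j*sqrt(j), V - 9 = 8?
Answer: 1/7722 ≈ 0.00012950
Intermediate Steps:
V = 17 (V = 9 + 8 = 17)
W(j) = j**(3/2)
F(J, f) = -11 + 8*f (F(J, f) = 4**(3/2)*f - 11 = 8*f - 11 = -11 + 8*f)
P = 7722 (P = 71*107 + (-11 + 8*17) = 7597 + (-11 + 136) = 7597 + 125 = 7722)
1/P = 1/7722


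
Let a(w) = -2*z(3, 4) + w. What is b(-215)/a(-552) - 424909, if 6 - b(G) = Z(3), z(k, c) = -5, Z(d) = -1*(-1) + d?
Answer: -115150340/271 ≈ -4.2491e+5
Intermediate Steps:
Z(d) = 1 + d
a(w) = 10 + w (a(w) = -2*(-5) + w = 10 + w)
b(G) = 2 (b(G) = 6 - (1 + 3) = 6 - 1*4 = 6 - 4 = 2)
b(-215)/a(-552) - 424909 = 2/(10 - 552) - 424909 = 2/(-542) - 424909 = 2*(-1/542) - 424909 = -1/271 - 424909 = -115150340/271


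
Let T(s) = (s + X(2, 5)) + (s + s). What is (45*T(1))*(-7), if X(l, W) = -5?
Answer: 630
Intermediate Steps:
T(s) = -5 + 3*s (T(s) = (s - 5) + (s + s) = (-5 + s) + 2*s = -5 + 3*s)
(45*T(1))*(-7) = (45*(-5 + 3*1))*(-7) = (45*(-5 + 3))*(-7) = (45*(-2))*(-7) = -90*(-7) = 630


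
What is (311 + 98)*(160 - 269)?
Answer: -44581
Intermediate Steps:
(311 + 98)*(160 - 269) = 409*(-109) = -44581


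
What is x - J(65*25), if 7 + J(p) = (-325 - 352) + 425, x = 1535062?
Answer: 1535321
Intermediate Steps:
J(p) = -259 (J(p) = -7 + ((-325 - 352) + 425) = -7 + (-677 + 425) = -7 - 252 = -259)
x - J(65*25) = 1535062 - 1*(-259) = 1535062 + 259 = 1535321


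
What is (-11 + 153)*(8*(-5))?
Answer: -5680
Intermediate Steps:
(-11 + 153)*(8*(-5)) = 142*(-40) = -5680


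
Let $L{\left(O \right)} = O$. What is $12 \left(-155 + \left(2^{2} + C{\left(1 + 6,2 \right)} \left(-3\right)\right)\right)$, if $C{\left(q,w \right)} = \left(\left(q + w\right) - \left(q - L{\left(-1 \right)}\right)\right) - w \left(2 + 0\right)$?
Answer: $-1704$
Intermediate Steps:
$C{\left(q,w \right)} = -1 - w$ ($C{\left(q,w \right)} = \left(\left(q + w\right) - \left(1 + q\right)\right) - w \left(2 + 0\right) = \left(-1 + w\right) - w 2 = \left(-1 + w\right) - 2 w = -1 - w$)
$12 \left(-155 + \left(2^{2} + C{\left(1 + 6,2 \right)} \left(-3\right)\right)\right) = 12 \left(-155 + \left(2^{2} + \left(-1 - 2\right) \left(-3\right)\right)\right) = 12 \left(-155 + \left(4 + \left(-1 - 2\right) \left(-3\right)\right)\right) = 12 \left(-155 + \left(4 - -9\right)\right) = 12 \left(-155 + \left(4 + 9\right)\right) = 12 \left(-155 + 13\right) = 12 \left(-142\right) = -1704$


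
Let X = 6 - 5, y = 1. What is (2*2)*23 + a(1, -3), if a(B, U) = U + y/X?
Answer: 90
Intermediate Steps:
X = 1
a(B, U) = 1 + U (a(B, U) = U + 1/1 = U + 1*1 = U + 1 = 1 + U)
(2*2)*23 + a(1, -3) = (2*2)*23 + (1 - 3) = 4*23 - 2 = 92 - 2 = 90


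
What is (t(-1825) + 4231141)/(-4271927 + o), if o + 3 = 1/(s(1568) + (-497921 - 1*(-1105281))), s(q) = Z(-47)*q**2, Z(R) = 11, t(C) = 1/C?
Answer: -213525837113688576/215584266621982175 ≈ -0.99045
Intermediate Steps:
s(q) = 11*q**2
o = -82956671/27652224 (o = -3 + 1/(11*1568**2 + (-497921 - 1*(-1105281))) = -3 + 1/(11*2458624 + (-497921 + 1105281)) = -3 + 1/(27044864 + 607360) = -3 + 1/27652224 = -82956671/27652224 ≈ -3.0000)
(t(-1825) + 4231141)/(-4271927 + o) = (1/(-1825) + 4231141)/(-4271927 - 82956671/27652224) = (-1/1825 + 4231141)/(-118128365272319/27652224) = (7721832324/1825)*(-27652224/118128365272319) = -213525837113688576/215584266621982175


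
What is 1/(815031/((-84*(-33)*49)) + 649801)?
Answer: 2156/1400983893 ≈ 1.5389e-6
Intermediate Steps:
1/(815031/((-84*(-33)*49)) + 649801) = 1/(815031/((2772*49)) + 649801) = 1/(815031/135828 + 649801) = 1/(815031*(1/135828) + 649801) = 1/(12937/2156 + 649801) = 1/(1400983893/2156) = 2156/1400983893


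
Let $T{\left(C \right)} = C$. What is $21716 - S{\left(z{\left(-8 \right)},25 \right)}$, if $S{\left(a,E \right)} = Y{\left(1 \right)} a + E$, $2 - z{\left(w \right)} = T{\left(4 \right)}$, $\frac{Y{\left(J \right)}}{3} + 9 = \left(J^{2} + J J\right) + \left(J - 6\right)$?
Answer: $21619$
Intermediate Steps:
$Y{\left(J \right)} = -45 + 3 J + 6 J^{2}$ ($Y{\left(J \right)} = -27 + 3 \left(\left(J^{2} + J J\right) + \left(J - 6\right)\right) = -27 + 3 \left(\left(J^{2} + J^{2}\right) + \left(J - 6\right)\right) = -27 + 3 \left(2 J^{2} + \left(-6 + J\right)\right) = -27 + 3 \left(-6 + J + 2 J^{2}\right) = -27 + \left(-18 + 3 J + 6 J^{2}\right) = -45 + 3 J + 6 J^{2}$)
$z{\left(w \right)} = -2$ ($z{\left(w \right)} = 2 - 4 = -2$)
$S{\left(a,E \right)} = E - 36 a$ ($S{\left(a,E \right)} = \left(-45 + 3 \cdot 1 + 6 \cdot 1^{2}\right) a + E = \left(-45 + 3 + 6 \cdot 1\right) a + E = \left(-45 + 3 + 6\right) a + E = - 36 a + E = E - 36 a$)
$21716 - S{\left(z{\left(-8 \right)},25 \right)} = 21716 - \left(25 - -72\right) = 21716 - \left(25 + 72\right) = 21716 - 97 = 21619$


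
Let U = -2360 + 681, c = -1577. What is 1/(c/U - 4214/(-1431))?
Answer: 2402649/9331993 ≈ 0.25746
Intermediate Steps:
U = -1679
1/(c/U - 4214/(-1431)) = 1/(-1577/(-1679) - 4214/(-1431)) = 1/(-1577*(-1/1679) - 4214*(-1/1431)) = 1/(1577/1679 + 4214/1431) = 1/(9331993/2402649) = 2402649/9331993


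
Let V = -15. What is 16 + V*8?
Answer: -104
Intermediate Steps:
16 + V*8 = 16 - 15*8 = 16 - 120 = -104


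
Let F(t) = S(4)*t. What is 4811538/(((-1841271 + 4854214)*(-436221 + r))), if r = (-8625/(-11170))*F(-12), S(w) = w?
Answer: -1791495982/489402632742117 ≈ -3.6606e-6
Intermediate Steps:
F(t) = 4*t
r = -41400/1117 (r = (-8625/(-11170))*(4*(-12)) = -8625*(-1/11170)*(-48) = (1725/2234)*(-48) = -41400/1117 ≈ -37.064)
4811538/(((-1841271 + 4854214)*(-436221 + r))) = 4811538/(((-1841271 + 4854214)*(-436221 - 41400/1117))) = 4811538/((3012943*(-487300257/1117))) = 4811538/(-1468207898226351/1117) = 4811538*(-1117/1468207898226351) = -1791495982/489402632742117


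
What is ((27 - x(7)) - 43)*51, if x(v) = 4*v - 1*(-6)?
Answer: -2550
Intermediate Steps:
x(v) = 6 + 4*v (x(v) = 4*v + 6 = 6 + 4*v)
((27 - x(7)) - 43)*51 = ((27 - (6 + 4*7)) - 43)*51 = ((27 - (6 + 28)) - 43)*51 = ((27 - 1*34) - 43)*51 = ((27 - 34) - 43)*51 = (-7 - 43)*51 = -50*51 = -2550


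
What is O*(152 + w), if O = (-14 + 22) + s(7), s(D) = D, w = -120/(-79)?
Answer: 181920/79 ≈ 2302.8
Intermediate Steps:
w = 120/79 (w = -120*(-1/79) = 120/79 ≈ 1.5190)
O = 15 (O = (-14 + 22) + 7 = 8 + 7 = 15)
O*(152 + w) = 15*(152 + 120/79) = 15*(12128/79) = 181920/79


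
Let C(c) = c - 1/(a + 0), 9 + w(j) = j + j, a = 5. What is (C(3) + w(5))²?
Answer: 361/25 ≈ 14.440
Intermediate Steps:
w(j) = -9 + 2*j (w(j) = -9 + (j + j) = -9 + 2*j)
C(c) = -⅕ + c (C(c) = c - 1/(5 + 0) = c - 1/5 = c - 1*⅕ = c - ⅕ = -⅕ + c)
(C(3) + w(5))² = ((-⅕ + 3) + (-9 + 2*5))² = (14/5 + (-9 + 10))² = (14/5 + 1)² = (19/5)² = 361/25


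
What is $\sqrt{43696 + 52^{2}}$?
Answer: $40 \sqrt{29} \approx 215.41$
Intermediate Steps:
$\sqrt{43696 + 52^{2}} = \sqrt{43696 + 2704} = \sqrt{46400} = 40 \sqrt{29}$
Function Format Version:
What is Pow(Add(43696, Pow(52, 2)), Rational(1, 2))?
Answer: Mul(40, Pow(29, Rational(1, 2))) ≈ 215.41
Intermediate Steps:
Pow(Add(43696, Pow(52, 2)), Rational(1, 2)) = Pow(Add(43696, 2704), Rational(1, 2)) = Pow(46400, Rational(1, 2)) = Mul(40, Pow(29, Rational(1, 2)))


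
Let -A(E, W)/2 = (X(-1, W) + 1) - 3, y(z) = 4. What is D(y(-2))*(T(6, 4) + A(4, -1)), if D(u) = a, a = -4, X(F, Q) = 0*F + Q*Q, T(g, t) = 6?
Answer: -32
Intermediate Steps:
X(F, Q) = Q**2 (X(F, Q) = 0 + Q**2 = Q**2)
A(E, W) = 4 - 2*W**2 (A(E, W) = -2*((W**2 + 1) - 3) = -2*((1 + W**2) - 3) = -2*(-2 + W**2) = 4 - 2*W**2)
D(u) = -4
D(y(-2))*(T(6, 4) + A(4, -1)) = -4*(6 + (4 - 2*(-1)**2)) = -4*(6 + (4 - 2*1)) = -4*(6 + (4 - 2)) = -4*(6 + 2) = -4*8 = -32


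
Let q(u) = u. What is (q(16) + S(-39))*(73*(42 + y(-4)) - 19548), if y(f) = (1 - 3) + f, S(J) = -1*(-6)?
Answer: -372240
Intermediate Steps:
S(J) = 6
y(f) = -2 + f
(q(16) + S(-39))*(73*(42 + y(-4)) - 19548) = (16 + 6)*(73*(42 + (-2 - 4)) - 19548) = 22*(73*(42 - 6) - 19548) = 22*(73*36 - 19548) = 22*(2628 - 19548) = 22*(-16920) = -372240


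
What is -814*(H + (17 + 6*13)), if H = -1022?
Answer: 754578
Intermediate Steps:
-814*(H + (17 + 6*13)) = -814*(-1022 + (17 + 6*13)) = -814*(-1022 + (17 + 78)) = -814*(-1022 + 95) = -814*(-927) = 754578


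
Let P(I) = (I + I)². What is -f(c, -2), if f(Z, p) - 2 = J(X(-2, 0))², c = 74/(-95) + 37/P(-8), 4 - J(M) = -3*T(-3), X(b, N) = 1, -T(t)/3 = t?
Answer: -963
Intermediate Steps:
T(t) = -3*t
P(I) = 4*I² (P(I) = (2*I)² = 4*I²)
J(M) = 31 (J(M) = 4 - (-3)*(-3*(-3)) = 4 - (-3)*9 = 4 - 1*(-27) = 4 + 27 = 31)
c = -15429/24320 (c = 74/(-95) + 37/((4*(-8)²)) = 74*(-1/95) + 37/((4*64)) = -74/95 + 37/256 = -15429/24320 ≈ -0.63442)
f(Z, p) = 963 (f(Z, p) = 2 + 31² = 2 + 961 = 963)
-f(c, -2) = -1*963 = -963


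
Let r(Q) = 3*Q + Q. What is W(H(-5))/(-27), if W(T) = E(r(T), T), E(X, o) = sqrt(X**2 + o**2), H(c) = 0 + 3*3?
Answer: -sqrt(17)/3 ≈ -1.3744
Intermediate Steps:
H(c) = 9 (H(c) = 0 + 9 = 9)
r(Q) = 4*Q
W(T) = sqrt(17)*sqrt(T**2) (W(T) = sqrt((4*T)**2 + T**2) = sqrt(16*T**2 + T**2) = sqrt(17*T**2) = sqrt(17)*sqrt(T**2))
W(H(-5))/(-27) = (sqrt(17)*sqrt(9**2))/(-27) = -sqrt(17)*sqrt(81)/27 = -sqrt(17)*9/27 = -sqrt(17)/3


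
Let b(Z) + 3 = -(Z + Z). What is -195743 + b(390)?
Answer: -196526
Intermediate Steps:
b(Z) = -3 - 2*Z (b(Z) = -3 - (Z + Z) = -3 - 2*Z)
-195743 + b(390) = -195743 + (-3 - 2*390) = -195743 + (-3 - 780) = -195743 - 783 = -196526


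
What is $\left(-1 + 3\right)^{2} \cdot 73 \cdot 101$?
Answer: $29492$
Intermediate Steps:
$\left(-1 + 3\right)^{2} \cdot 73 \cdot 101 = 2^{2} \cdot 73 \cdot 101 = 4 \cdot 73 \cdot 101 = 292 \cdot 101 = 29492$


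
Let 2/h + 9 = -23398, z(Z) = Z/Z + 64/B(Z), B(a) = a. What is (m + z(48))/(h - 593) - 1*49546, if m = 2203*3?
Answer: -2063612163652/41641059 ≈ -49557.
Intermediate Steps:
m = 6609
z(Z) = 1 + 64/Z (z(Z) = Z/Z + 64/Z = 1 + 64/Z)
h = -2/23407 (h = 2/(-9 - 23398) = 2/(-23407) = 2*(-1/23407) = -2/23407 ≈ -8.5445e-5)
(m + z(48))/(h - 593) - 1*49546 = (6609 + (64 + 48)/48)/(-2/23407 - 593) - 1*49546 = (6609 + (1/48)*112)/(-13880353/23407) - 49546 = (6609 + 7/3)*(-23407/13880353) - 49546 = (19834/3)*(-23407/13880353) - 49546 = -464254438/41641059 - 49546 = -2063612163652/41641059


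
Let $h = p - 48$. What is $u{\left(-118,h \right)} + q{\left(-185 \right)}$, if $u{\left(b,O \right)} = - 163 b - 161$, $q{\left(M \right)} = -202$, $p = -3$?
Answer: $18871$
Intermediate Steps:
$h = -51$ ($h = -3 - 48 = -51$)
$u{\left(b,O \right)} = -161 - 163 b$
$u{\left(-118,h \right)} + q{\left(-185 \right)} = \left(-161 - -19234\right) - 202 = \left(-161 + 19234\right) - 202 = 19073 - 202 = 18871$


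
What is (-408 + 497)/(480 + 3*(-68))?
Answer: 89/276 ≈ 0.32246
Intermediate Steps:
(-408 + 497)/(480 + 3*(-68)) = 89/(480 - 204) = 89/276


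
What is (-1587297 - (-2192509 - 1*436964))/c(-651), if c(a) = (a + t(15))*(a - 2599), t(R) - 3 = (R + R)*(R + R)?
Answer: -43424/34125 ≈ -1.2725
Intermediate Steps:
t(R) = 3 + 4*R² (t(R) = 3 + (R + R)*(R + R) = 3 + (2*R)*(2*R) = 3 + 4*R²)
c(a) = (-2599 + a)*(903 + a) (c(a) = (a + (3 + 4*15²))*(a - 2599) = (a + (3 + 4*225))*(-2599 + a) = (a + (3 + 900))*(-2599 + a) = (a + 903)*(-2599 + a) = (903 + a)*(-2599 + a) = (-2599 + a)*(903 + a))
(-1587297 - (-2192509 - 1*436964))/c(-651) = (-1587297 - (-2192509 - 1*436964))/(-2346897 + (-651)² - 1696*(-651)) = (-1587297 - (-2192509 - 436964))/(-2346897 + 423801 + 1104096) = (-1587297 - 1*(-2629473))/(-819000) = (-1587297 + 2629473)*(-1/819000) = 1042176*(-1/819000) = -43424/34125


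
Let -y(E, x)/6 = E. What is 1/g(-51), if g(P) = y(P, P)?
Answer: 1/306 ≈ 0.0032680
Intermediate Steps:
y(E, x) = -6*E
g(P) = -6*P
1/g(-51) = 1/(-6*(-51)) = 1/306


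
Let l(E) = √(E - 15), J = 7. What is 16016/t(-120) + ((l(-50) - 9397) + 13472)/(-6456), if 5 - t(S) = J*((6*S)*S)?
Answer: -2567938921/3904556520 - I*√65/6456 ≈ -0.65768 - 0.0012488*I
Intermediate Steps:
t(S) = 5 - 42*S² (t(S) = 5 - 7*(6*S)*S = 5 - 7*6*S² = 5 - 42*S²)
l(E) = √(-15 + E)
16016/t(-120) + ((l(-50) - 9397) + 13472)/(-6456) = 16016/(5 - 42*(-120)²) + ((√(-15 - 50) - 9397) + 13472)/(-6456) = 16016/(5 - 42*14400) + ((√(-65) - 9397) + 13472)*(-1/6456) = 16016/(5 - 604800) + ((I*√65 - 9397) + 13472)*(-1/6456) = 16016/(-604795) + ((-9397 + I*√65) + 13472)*(-1/6456) = 16016*(-1/604795) + (4075 + I*√65)*(-1/6456) = -16016/604795 + (-4075/6456 - I*√65/6456) = -2567938921/3904556520 - I*√65/6456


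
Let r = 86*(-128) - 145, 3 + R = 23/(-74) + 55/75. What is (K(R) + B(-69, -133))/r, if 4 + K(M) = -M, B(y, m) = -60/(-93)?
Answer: 26749/383774730 ≈ 6.9700e-5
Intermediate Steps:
B(y, m) = 20/31 (B(y, m) = -60*(-1/93) = 20/31)
R = -2861/1110 (R = -3 + (23/(-74) + 55/75) = -3 + (23*(-1/74) + 55*(1/75)) = -3 + (-23/74 + 11/15) = -3 + 469/1110 = -2861/1110 ≈ -2.5775)
K(M) = -4 - M
r = -11153 (r = -11008 - 145 = -11153)
(K(R) + B(-69, -133))/r = ((-4 - 1*(-2861/1110)) + 20/31)/(-11153) = ((-4 + 2861/1110) + 20/31)*(-1/11153) = (-1579/1110 + 20/31)*(-1/11153) = -26749/34410*(-1/11153) = 26749/383774730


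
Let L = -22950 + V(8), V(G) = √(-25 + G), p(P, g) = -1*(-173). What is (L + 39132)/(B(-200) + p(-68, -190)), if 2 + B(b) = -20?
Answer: 16182/151 + I*√17/151 ≈ 107.17 + 0.027305*I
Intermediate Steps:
p(P, g) = 173
L = -22950 + I*√17 (L = -22950 + √(-25 + 8) = -22950 + √(-17) = -22950 + I*√17 ≈ -22950.0 + 4.1231*I)
B(b) = -22 (B(b) = -2 - 20 = -22)
(L + 39132)/(B(-200) + p(-68, -190)) = ((-22950 + I*√17) + 39132)/(-22 + 173) = (16182 + I*√17)/151 = (16182 + I*√17)*(1/151) = 16182/151 + I*√17/151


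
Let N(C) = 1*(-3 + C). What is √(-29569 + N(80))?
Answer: 2*I*√7373 ≈ 171.73*I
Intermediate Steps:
N(C) = -3 + C
√(-29569 + N(80)) = √(-29569 + (-3 + 80)) = √(-29569 + 77) = √(-29492) = 2*I*√7373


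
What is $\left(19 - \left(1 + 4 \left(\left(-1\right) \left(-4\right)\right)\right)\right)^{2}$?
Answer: $4$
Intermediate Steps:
$\left(19 - \left(1 + 4 \left(\left(-1\right) \left(-4\right)\right)\right)\right)^{2} = \left(19 - 17\right)^{2} = 2^{2} = 4$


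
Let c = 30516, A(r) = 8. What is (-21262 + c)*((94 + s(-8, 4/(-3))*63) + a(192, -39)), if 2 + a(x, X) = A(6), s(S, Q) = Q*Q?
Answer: 1961848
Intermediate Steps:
s(S, Q) = Q**2
a(x, X) = 6 (a(x, X) = -2 + 8 = 6)
(-21262 + c)*((94 + s(-8, 4/(-3))*63) + a(192, -39)) = (-21262 + 30516)*((94 + (4/(-3))**2*63) + 6) = 9254*((94 + (4*(-1/3))**2*63) + 6) = 9254*((94 + (-4/3)**2*63) + 6) = 9254*((94 + (16/9)*63) + 6) = 9254*((94 + 112) + 6) = 9254*(206 + 6) = 9254*212 = 1961848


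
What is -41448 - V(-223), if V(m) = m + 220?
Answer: -41445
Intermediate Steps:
V(m) = 220 + m
-41448 - V(-223) = -41448 - (220 - 223) = -41448 - 1*(-3) = -41448 + 3 = -41445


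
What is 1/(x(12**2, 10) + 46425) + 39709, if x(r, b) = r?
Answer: 1849208422/46569 ≈ 39709.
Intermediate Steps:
1/(x(12**2, 10) + 46425) + 39709 = 1/(12**2 + 46425) + 39709 = 1/(144 + 46425) + 39709 = 1/46569 + 39709 = 1849208422/46569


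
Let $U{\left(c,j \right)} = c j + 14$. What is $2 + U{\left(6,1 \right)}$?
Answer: $22$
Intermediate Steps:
$U{\left(c,j \right)} = 14 + c j$
$2 + U{\left(6,1 \right)} = 2 + \left(14 + 6 \cdot 1\right) = 2 + \left(14 + 6\right) = 2 + 20 = 22$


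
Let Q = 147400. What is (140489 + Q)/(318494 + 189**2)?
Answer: 287889/354215 ≈ 0.81275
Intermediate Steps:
(140489 + Q)/(318494 + 189**2) = (140489 + 147400)/(318494 + 189**2) = 287889/(318494 + 35721) = 287889/354215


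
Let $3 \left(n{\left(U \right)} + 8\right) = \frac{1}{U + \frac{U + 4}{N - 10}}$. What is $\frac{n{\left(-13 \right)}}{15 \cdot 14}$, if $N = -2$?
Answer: $- \frac{118}{3087} \approx -0.038225$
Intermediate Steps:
$n{\left(U \right)} = -8 + \frac{1}{3 \left(- \frac{1}{3} + \frac{11 U}{12}\right)}$ ($n{\left(U \right)} = -8 + \frac{1}{3 \left(U + \frac{U + 4}{-2 - 10}\right)} = -8 + \frac{1}{3 \left(U + \frac{4 + U}{-12}\right)} = -8 + \frac{1}{3 \left(U + \left(4 + U\right) \left(- \frac{1}{12}\right)\right)} = -8 + \frac{1}{3 \left(U - \left(\frac{1}{3} + \frac{U}{12}\right)\right)} = -8 + \frac{1}{3 \left(- \frac{1}{3} + \frac{11 U}{12}\right)}$)
$\frac{n{\left(-13 \right)}}{15 \cdot 14} = \frac{4 \frac{1}{-4 + 11 \left(-13\right)} \left(9 - -286\right)}{15 \cdot 14} = \frac{4 \frac{1}{-4 - 143} \left(9 + 286\right)}{210} = 4 \frac{1}{-147} \cdot 295 \cdot \frac{1}{210} = 4 \left(- \frac{1}{147}\right) 295 \cdot \frac{1}{210} = \left(- \frac{1180}{147}\right) \frac{1}{210} = - \frac{118}{3087}$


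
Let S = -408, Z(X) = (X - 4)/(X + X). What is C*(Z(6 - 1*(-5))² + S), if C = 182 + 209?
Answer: -77192393/484 ≈ -1.5949e+5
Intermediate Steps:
C = 391
Z(X) = (-4 + X)/(2*X) (Z(X) = (-4 + X)/((2*X)) = (-4 + X)*(1/(2*X)) = (-4 + X)/(2*X))
C*(Z(6 - 1*(-5))² + S) = 391*(((-4 + (6 - 1*(-5)))/(2*(6 - 1*(-5))))² - 408) = 391*(((-4 + (6 + 5))/(2*(6 + 5)))² - 408) = 391*(((½)*(-4 + 11)/11)² - 408) = 391*(((½)*(1/11)*7)² - 408) = 391*((7/22)² - 408) = 391*(49/484 - 408) = 391*(-197423/484) = -77192393/484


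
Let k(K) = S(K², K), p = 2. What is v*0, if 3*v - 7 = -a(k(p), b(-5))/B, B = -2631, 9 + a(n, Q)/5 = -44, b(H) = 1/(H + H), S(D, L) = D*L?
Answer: 0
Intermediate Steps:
b(H) = 1/(2*H)
k(K) = K³ (k(K) = K²*K = K³)
a(n, Q) = -265 (a(n, Q) = -45 + 5*(-44) = -45 - 220 = -265)
v = 18152/7893 (v = 7/3 + (-(-265)/(-2631))/3 = 7/3 + (-(-265)*(-1)/2631)/3 = 7/3 + (-1*265/2631)/3 = 7/3 + (⅓)*(-265/2631) = 7/3 - 265/7893 = 18152/7893 ≈ 2.2998)
v*0 = (18152/7893)*0 = 0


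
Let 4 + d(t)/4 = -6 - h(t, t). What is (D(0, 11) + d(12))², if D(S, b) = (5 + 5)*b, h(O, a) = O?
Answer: 484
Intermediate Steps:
D(S, b) = 10*b
d(t) = -40 - 4*t (d(t) = -16 + 4*(-6 - t) = -16 + (-24 - 4*t) = -40 - 4*t)
(D(0, 11) + d(12))² = (10*11 + (-40 - 4*12))² = (110 + (-40 - 48))² = (110 - 88)² = 22² = 484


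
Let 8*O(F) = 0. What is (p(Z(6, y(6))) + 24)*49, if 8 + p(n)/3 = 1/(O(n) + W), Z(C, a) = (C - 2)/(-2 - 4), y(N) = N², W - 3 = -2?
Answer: 147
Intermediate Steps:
W = 1 (W = 3 - 2 = 1)
O(F) = 0 (O(F) = (⅛)*0 = 0)
Z(C, a) = ⅓ - C/6 (Z(C, a) = (-2 + C)/(-6) = (-2 + C)*(-⅙) = ⅓ - C/6)
p(n) = -21 (p(n) = -24 + 3/(0 + 1) = -24 + 3/1 = -24 + 3*1 = -24 + 3 = -21)
(p(Z(6, y(6))) + 24)*49 = (-21 + 24)*49 = 3*49 = 147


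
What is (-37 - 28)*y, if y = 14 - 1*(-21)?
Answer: -2275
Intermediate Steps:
y = 35 (y = 14 + 21 = 35)
(-37 - 28)*y = (-37 - 28)*35 = -65*35 = -2275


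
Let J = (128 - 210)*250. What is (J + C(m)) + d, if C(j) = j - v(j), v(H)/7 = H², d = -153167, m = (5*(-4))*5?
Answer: -243767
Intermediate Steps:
J = -20500 (J = -82*250 = -20500)
m = -100 (m = -20*5 = -100)
v(H) = 7*H²
C(j) = j - 7*j²
(J + C(m)) + d = (-20500 - 100*(1 - 7*(-100))) - 153167 = (-20500 - 100*(1 + 700)) - 153167 = (-20500 - 100*701) - 153167 = (-20500 - 70100) - 153167 = -90600 - 153167 = -243767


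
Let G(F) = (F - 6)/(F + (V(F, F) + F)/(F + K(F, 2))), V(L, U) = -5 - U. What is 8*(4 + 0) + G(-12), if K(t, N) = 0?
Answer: 4664/139 ≈ 33.554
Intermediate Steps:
G(F) = (-6 + F)/(F - 5/F) (G(F) = (F - 6)/(F + ((-5 - F) + F)/(F + 0)) = (-6 + F)/(F - 5/F))
8*(4 + 0) + G(-12) = 8*(4 + 0) - 12*(-6 - 12)/(-5 + (-12)**2) = 8*4 - 12*(-18)/(-5 + 144) = 32 - 12*(-18)/139 = 32 - 12*1/139*(-18) = 32 + 216/139 = 4664/139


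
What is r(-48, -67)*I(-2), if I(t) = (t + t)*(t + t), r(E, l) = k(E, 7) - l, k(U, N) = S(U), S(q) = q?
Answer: 304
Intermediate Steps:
k(U, N) = U
r(E, l) = E - l
I(t) = 4*t**2 (I(t) = (2*t)*(2*t) = 4*t**2)
r(-48, -67)*I(-2) = (-48 - 1*(-67))*(4*(-2)**2) = (-48 + 67)*(4*4) = 19*16 = 304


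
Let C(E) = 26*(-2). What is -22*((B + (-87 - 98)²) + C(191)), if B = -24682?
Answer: -208802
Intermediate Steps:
C(E) = -52
-22*((B + (-87 - 98)²) + C(191)) = -22*((-24682 + (-87 - 98)²) - 52) = -22*((-24682 + (-185)²) - 52) = -22*((-24682 + 34225) - 52) = -22*(9543 - 52) = -22*9491 = -208802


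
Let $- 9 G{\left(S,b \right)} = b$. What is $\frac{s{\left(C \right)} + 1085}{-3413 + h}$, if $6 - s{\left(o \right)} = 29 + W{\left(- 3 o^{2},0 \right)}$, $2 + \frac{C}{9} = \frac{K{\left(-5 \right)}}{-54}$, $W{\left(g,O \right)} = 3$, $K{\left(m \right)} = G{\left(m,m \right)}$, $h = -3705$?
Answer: $- \frac{1059}{7118} \approx -0.14878$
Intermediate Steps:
$G{\left(S,b \right)} = - \frac{b}{9}$
$K{\left(m \right)} = - \frac{m}{9}$
$C = - \frac{977}{54}$ ($C = -18 + 9 \frac{\left(- \frac{1}{9}\right) \left(-5\right)}{-54} = -18 + 9 \cdot \frac{5}{9} \left(- \frac{1}{54}\right) = -18 + 9 \left(- \frac{5}{486}\right) = -18 - \frac{5}{54} = - \frac{977}{54} \approx -18.093$)
$s{\left(o \right)} = -26$ ($s{\left(o \right)} = 6 - \left(29 + 3\right) = 6 - 32 = -26$)
$\frac{s{\left(C \right)} + 1085}{-3413 + h} = \frac{-26 + 1085}{-3413 - 3705} = \frac{1059}{-7118} = 1059 \left(- \frac{1}{7118}\right) = - \frac{1059}{7118}$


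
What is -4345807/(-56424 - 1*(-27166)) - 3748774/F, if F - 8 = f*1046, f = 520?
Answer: 563531120051/3978561356 ≈ 141.64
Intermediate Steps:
F = 543928 (F = 8 + 520*1046 = 8 + 543920 = 543928)
-4345807/(-56424 - 1*(-27166)) - 3748774/F = -4345807/(-56424 - 1*(-27166)) - 3748774/543928 = -4345807/(-56424 + 27166) - 3748774*1/543928 = -4345807/(-29258) - 1874387/271964 = -4345807*(-1/29258) - 1874387/271964 = 4345807/29258 - 1874387/271964 = 563531120051/3978561356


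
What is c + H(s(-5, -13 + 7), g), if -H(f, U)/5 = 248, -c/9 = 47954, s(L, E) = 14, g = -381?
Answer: -432826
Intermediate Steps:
c = -431586 (c = -9*47954 = -431586)
H(f, U) = -1240 (H(f, U) = -5*248 = -1240)
c + H(s(-5, -13 + 7), g) = -431586 - 1240 = -432826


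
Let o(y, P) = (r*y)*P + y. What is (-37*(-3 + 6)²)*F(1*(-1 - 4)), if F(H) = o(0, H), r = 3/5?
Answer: 0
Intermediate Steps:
r = ⅗ (r = 3*(⅕) = ⅗ ≈ 0.60000)
o(y, P) = y + 3*P*y/5 (o(y, P) = (3*y/5)*P + y = 3*P*y/5 + y = y + 3*P*y/5)
F(H) = 0 (F(H) = (⅕)*0*(5 + 3*H) = 0)
(-37*(-3 + 6)²)*F(1*(-1 - 4)) = -37*(-3 + 6)²*0 = -37*3²*0 = -37*9*0 = -333*0 = 0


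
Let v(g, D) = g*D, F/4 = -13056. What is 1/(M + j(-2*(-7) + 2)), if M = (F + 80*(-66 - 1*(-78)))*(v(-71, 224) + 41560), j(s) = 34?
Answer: -1/1315229150 ≈ -7.6032e-10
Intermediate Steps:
F = -52224 (F = 4*(-13056) = -52224)
v(g, D) = D*g
M = -1315229184 (M = (-52224 + 80*(-66 - 1*(-78)))*(224*(-71) + 41560) = (-52224 + 80*(-66 + 78))*(-15904 + 41560) = (-52224 + 80*12)*25656 = (-52224 + 960)*25656 = -51264*25656 = -1315229184)
1/(M + j(-2*(-7) + 2)) = 1/(-1315229184 + 34) = 1/(-1315229150) = -1/1315229150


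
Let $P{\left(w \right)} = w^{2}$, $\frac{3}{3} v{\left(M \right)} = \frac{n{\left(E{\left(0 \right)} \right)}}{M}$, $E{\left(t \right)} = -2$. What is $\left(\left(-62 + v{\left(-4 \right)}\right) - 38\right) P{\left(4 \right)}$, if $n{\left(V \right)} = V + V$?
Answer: $-1584$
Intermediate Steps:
$n{\left(V \right)} = 2 V$
$v{\left(M \right)} = - \frac{4}{M}$ ($v{\left(M \right)} = \frac{2 \left(-2\right)}{M} = - \frac{4}{M}$)
$\left(\left(-62 + v{\left(-4 \right)}\right) - 38\right) P{\left(4 \right)} = \left(\left(-62 - \frac{4}{-4}\right) - 38\right) 4^{2} = \left(\left(-62 - -1\right) - 38\right) 16 = \left(\left(-62 + 1\right) - 38\right) 16 = \left(-61 - 38\right) 16 = \left(-99\right) 16 = -1584$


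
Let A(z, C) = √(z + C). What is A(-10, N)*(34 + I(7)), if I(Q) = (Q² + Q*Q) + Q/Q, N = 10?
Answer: 0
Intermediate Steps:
I(Q) = 1 + 2*Q² (I(Q) = (Q² + Q²) + 1 = 2*Q² + 1 = 1 + 2*Q²)
A(z, C) = √(C + z)
A(-10, N)*(34 + I(7)) = √(10 - 10)*(34 + (1 + 2*7²)) = √0*(34 + (1 + 2*49)) = 0*(34 + (1 + 98)) = 0*(34 + 99) = 0*133 = 0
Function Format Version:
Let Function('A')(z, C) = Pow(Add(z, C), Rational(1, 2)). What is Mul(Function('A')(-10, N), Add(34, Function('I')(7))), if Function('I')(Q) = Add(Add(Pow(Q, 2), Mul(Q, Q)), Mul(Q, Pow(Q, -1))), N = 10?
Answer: 0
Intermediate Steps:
Function('I')(Q) = Add(1, Mul(2, Pow(Q, 2))) (Function('I')(Q) = Add(Add(Pow(Q, 2), Pow(Q, 2)), 1) = Add(Mul(2, Pow(Q, 2)), 1) = Add(1, Mul(2, Pow(Q, 2))))
Function('A')(z, C) = Pow(Add(C, z), Rational(1, 2))
Mul(Function('A')(-10, N), Add(34, Function('I')(7))) = Mul(Pow(Add(10, -10), Rational(1, 2)), Add(34, Add(1, Mul(2, Pow(7, 2))))) = Mul(Pow(0, Rational(1, 2)), Add(34, Add(1, Mul(2, 49)))) = Mul(0, Add(34, Add(1, 98))) = Mul(0, Add(34, 99)) = Mul(0, 133) = 0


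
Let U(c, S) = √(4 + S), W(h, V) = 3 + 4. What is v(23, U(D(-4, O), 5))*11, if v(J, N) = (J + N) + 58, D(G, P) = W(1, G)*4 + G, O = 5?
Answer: 924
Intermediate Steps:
W(h, V) = 7
D(G, P) = 28 + G (D(G, P) = 7*4 + G = 28 + G)
v(J, N) = 58 + J + N
v(23, U(D(-4, O), 5))*11 = (58 + 23 + √(4 + 5))*11 = (58 + 23 + √9)*11 = (58 + 23 + 3)*11 = 84*11 = 924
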